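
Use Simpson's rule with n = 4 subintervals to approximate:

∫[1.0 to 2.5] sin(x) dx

f(x) = sin(x)
a = 1.0, b = 2.5, n = 4
h = (b - a)/n = 0.375000

Simpson's rule: (h/3)[f(x₀) + 4f(x₁) + 2f(x₂) + ... + f(xₙ)]

x_0 = 1.0000, f(x_0) = 0.841471, coefficient = 1
x_1 = 1.3750, f(x_1) = 0.980893, coefficient = 4
x_2 = 1.7500, f(x_2) = 0.983986, coefficient = 2
x_3 = 2.1250, f(x_3) = 0.850320, coefficient = 4
x_4 = 2.5000, f(x_4) = 0.598472, coefficient = 1

I ≈ (0.375000/3) × 10.732766 = 1.341596
Exact value: 1.341446
Error: 0.000150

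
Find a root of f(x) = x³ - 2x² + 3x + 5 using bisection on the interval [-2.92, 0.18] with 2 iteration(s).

f(x) = x³ - 2x² + 3x + 5
Initial interval: [-2.92, 0.18]

Iteration 1:
  c_1 = (-2.920000 + 0.180000)/2 = -1.370000
  f(c_1) = f(-1.370000) = -5.435153
  f(a) × f(c) ≥ 0, new interval: [-1.370000, 0.180000]
Iteration 2:
  c_2 = (-1.370000 + 0.180000)/2 = -0.595000
  f(c_2) = f(-0.595000) = 2.296305
  f(a) × f(c) < 0, new interval: [-1.370000, -0.595000]

After 2 iteration(s), the approximation is c_2 = -0.595000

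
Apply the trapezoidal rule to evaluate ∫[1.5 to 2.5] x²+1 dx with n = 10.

f(x) = x²+1
a = 1.5, b = 2.5, n = 10
h = (b - a)/n = 0.100000

Trapezoidal rule: (h/2)[f(x₀) + 2f(x₁) + 2f(x₂) + ... + f(xₙ)]

x_0 = 1.5000, f(x_0) = 3.250000, coefficient = 1
x_1 = 1.6000, f(x_1) = 3.560000, coefficient = 2
x_2 = 1.7000, f(x_2) = 3.890000, coefficient = 2
x_3 = 1.8000, f(x_3) = 4.240000, coefficient = 2
x_4 = 1.9000, f(x_4) = 4.610000, coefficient = 2
x_5 = 2.0000, f(x_5) = 5.000000, coefficient = 2
x_6 = 2.1000, f(x_6) = 5.410000, coefficient = 2
x_7 = 2.2000, f(x_7) = 5.840000, coefficient = 2
x_8 = 2.3000, f(x_8) = 6.290000, coefficient = 2
x_9 = 2.4000, f(x_9) = 6.760000, coefficient = 2
x_10 = 2.5000, f(x_10) = 7.250000, coefficient = 1

I ≈ (0.100000/2) × 101.700000 = 5.085000
Exact value: 5.083333
Error: 0.001667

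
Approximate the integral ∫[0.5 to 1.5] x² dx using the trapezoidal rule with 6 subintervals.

f(x) = x²
a = 0.5, b = 1.5, n = 6
h = (b - a)/n = 0.166667

Trapezoidal rule: (h/2)[f(x₀) + 2f(x₁) + 2f(x₂) + ... + f(xₙ)]

x_0 = 0.5000, f(x_0) = 0.250000, coefficient = 1
x_1 = 0.6667, f(x_1) = 0.444444, coefficient = 2
x_2 = 0.8333, f(x_2) = 0.694444, coefficient = 2
x_3 = 1.0000, f(x_3) = 1.000000, coefficient = 2
x_4 = 1.1667, f(x_4) = 1.361111, coefficient = 2
x_5 = 1.3333, f(x_5) = 1.777778, coefficient = 2
x_6 = 1.5000, f(x_6) = 2.250000, coefficient = 1

I ≈ (0.166667/2) × 13.055556 = 1.087963
Exact value: 1.083333
Error: 0.004630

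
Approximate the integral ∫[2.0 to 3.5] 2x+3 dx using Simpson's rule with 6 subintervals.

f(x) = 2x+3
a = 2.0, b = 3.5, n = 6
h = (b - a)/n = 0.250000

Simpson's rule: (h/3)[f(x₀) + 4f(x₁) + 2f(x₂) + ... + f(xₙ)]

x_0 = 2.0000, f(x_0) = 7.000000, coefficient = 1
x_1 = 2.2500, f(x_1) = 7.500000, coefficient = 4
x_2 = 2.5000, f(x_2) = 8.000000, coefficient = 2
x_3 = 2.7500, f(x_3) = 8.500000, coefficient = 4
x_4 = 3.0000, f(x_4) = 9.000000, coefficient = 2
x_5 = 3.2500, f(x_5) = 9.500000, coefficient = 4
x_6 = 3.5000, f(x_6) = 10.000000, coefficient = 1

I ≈ (0.250000/3) × 153.000000 = 12.750000
Exact value: 12.750000
Error: 0.000000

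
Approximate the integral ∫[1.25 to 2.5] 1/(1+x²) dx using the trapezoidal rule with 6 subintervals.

f(x) = 1/(1+x²)
a = 1.25, b = 2.5, n = 6
h = (b - a)/n = 0.208333

Trapezoidal rule: (h/2)[f(x₀) + 2f(x₁) + 2f(x₂) + ... + f(xₙ)]

x_0 = 1.2500, f(x_0) = 0.390244, coefficient = 1
x_1 = 1.4583, f(x_1) = 0.319822, coefficient = 2
x_2 = 1.6667, f(x_2) = 0.264706, coefficient = 2
x_3 = 1.8750, f(x_3) = 0.221453, coefficient = 2
x_4 = 2.0833, f(x_4) = 0.187256, coefficient = 2
x_5 = 2.2917, f(x_5) = 0.159956, coefficient = 2
x_6 = 2.5000, f(x_6) = 0.137931, coefficient = 1

I ≈ (0.208333/2) × 2.834561 = 0.295267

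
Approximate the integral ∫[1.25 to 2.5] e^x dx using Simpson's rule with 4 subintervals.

f(x) = e^x
a = 1.25, b = 2.5, n = 4
h = (b - a)/n = 0.312500

Simpson's rule: (h/3)[f(x₀) + 4f(x₁) + 2f(x₂) + ... + f(xₙ)]

x_0 = 1.2500, f(x_0) = 3.490343, coefficient = 1
x_1 = 1.5625, f(x_1) = 4.770733, coefficient = 4
x_2 = 1.8750, f(x_2) = 6.520819, coefficient = 2
x_3 = 2.1875, f(x_3) = 8.912903, coefficient = 4
x_4 = 2.5000, f(x_4) = 12.182494, coefficient = 1

I ≈ (0.312500/3) × 83.449020 = 8.692606
Exact value: 8.692151
Error: 0.000455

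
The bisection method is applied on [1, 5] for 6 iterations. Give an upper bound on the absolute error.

Bisection error bound: |error| ≤ (b-a)/2^n
|error| ≤ (5 - 1)/2^6 = 4/2^6
|error| ≤ 0.0625000000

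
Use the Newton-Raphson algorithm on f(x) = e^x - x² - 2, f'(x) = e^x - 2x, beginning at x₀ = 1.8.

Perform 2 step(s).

f(x) = e^x - x² - 2
f'(x) = e^x - 2x
x₀ = 1.8

Newton-Raphson formula: x_{n+1} = x_n - f(x_n)/f'(x_n)

Iteration 1:
  f(1.800000) = 0.809647
  f'(1.800000) = 2.449647
  x_1 = 1.800000 - 0.809647/2.449647 = 1.469484
Iteration 2:
  f(1.469484) = 0.187608
  f'(1.469484) = 1.408024
  x_2 = 1.469484 - 0.187608/1.408024 = 1.336242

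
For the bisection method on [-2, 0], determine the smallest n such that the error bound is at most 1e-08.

We need (b-a)/2^n ≤ 1e-08
(0 - (-2))/2^n ≤ 1e-08
2/2^n ≤ 1e-08
2^n ≥ 200000000
n ≥ log₂(200000000) = 27.58
n ≥ 28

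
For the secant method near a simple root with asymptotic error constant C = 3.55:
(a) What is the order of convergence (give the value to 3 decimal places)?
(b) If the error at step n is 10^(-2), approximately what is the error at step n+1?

(a) Secant method has superlinear convergence with order φ = (1+√5)/2 ≈ 1.618.
    This means |e_{n+1}| ≈ C|e_n|^1.618.

(b) With |e_n| = 10^(-2) and C = 3.55:
    |e_{n+1}| ≈ 3.55 × (10^(-2))^1.618 = 3.55 × 10^(-3.24)

(a) ≈ 1.618 (golden ratio); (b) |e_{n+1}| ≈ 2.061e-03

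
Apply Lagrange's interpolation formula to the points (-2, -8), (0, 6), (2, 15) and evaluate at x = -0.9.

Lagrange interpolation formula:
P(x) = Σ yᵢ × Lᵢ(x)
where Lᵢ(x) = Π_{j≠i} (x - xⱼ)/(xᵢ - xⱼ)

L_0(-0.9) = (-0.9 - 0)/(-2 - 0) × (-0.9 - 2)/(-2 - 2) = 0.326250
L_1(-0.9) = (-0.9 - (-2))/(0 - (-2)) × (-0.9 - 2)/(0 - 2) = 0.797500
L_2(-0.9) = (-0.9 - (-2))/(2 - (-2)) × (-0.9 - 0)/(2 - 0) = -0.123750

P(-0.9) = (-8)×L_0(-0.9) + 6×L_1(-0.9) + 15×L_2(-0.9)
P(-0.9) = 0.318750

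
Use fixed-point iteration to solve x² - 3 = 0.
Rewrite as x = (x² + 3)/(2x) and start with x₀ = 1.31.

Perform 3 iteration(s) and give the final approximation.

Equation: x² - 3 = 0
Fixed-point form: x = (x² + 3)/(2x)
x₀ = 1.31

x_1 = g(1.310000) = 1.800038
x_2 = g(1.800038) = 1.733335
x_3 = g(1.733335) = 1.732051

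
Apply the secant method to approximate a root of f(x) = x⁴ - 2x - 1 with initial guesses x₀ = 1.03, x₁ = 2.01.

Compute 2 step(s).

f(x) = x⁴ - 2x - 1
x₀ = 1.03, x₁ = 2.01

Secant formula: x_{n+1} = x_n - f(x_n)(x_n - x_{n-1})/(f(x_n) - f(x_{n-1}))

Iteration 1:
  f(1.030000) = -1.934491
  f(2.010000) = 11.302408
  x_2 = 2.010000 - 11.302408×(2.010000 - 1.030000)/(11.302408 - (-1.934491))
       = 1.173221
Iteration 2:
  f(2.010000) = 11.302408
  f(1.173221) = -1.451834
  x_3 = 1.173221 - (-1.451834)×(1.173221 - 2.010000)/(-1.451834 - 11.302408)
       = 1.268473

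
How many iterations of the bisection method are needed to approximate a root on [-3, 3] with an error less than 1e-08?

We need (b-a)/2^n ≤ 1e-08
(3 - (-3))/2^n ≤ 1e-08
6/2^n ≤ 1e-08
2^n ≥ 600000000
n ≥ log₂(600000000) = 29.16
n ≥ 30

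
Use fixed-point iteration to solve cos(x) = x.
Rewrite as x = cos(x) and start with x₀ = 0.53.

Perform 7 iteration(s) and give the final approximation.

Equation: cos(x) = x
Fixed-point form: x = cos(x)
x₀ = 0.53

x_1 = g(0.530000) = 0.862807
x_2 = g(0.862807) = 0.650308
x_3 = g(0.650308) = 0.795898
x_4 = g(0.795898) = 0.699644
x_5 = g(0.699644) = 0.765072
x_6 = g(0.765072) = 0.721333
x_7 = g(0.721333) = 0.750926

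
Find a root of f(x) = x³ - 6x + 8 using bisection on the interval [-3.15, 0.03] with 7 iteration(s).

f(x) = x³ - 6x + 8
Initial interval: [-3.15, 0.03]

Iteration 1:
  c_1 = (-3.150000 + 0.030000)/2 = -1.560000
  f(c_1) = f(-1.560000) = 13.563584
  f(a) × f(c) < 0, new interval: [-3.150000, -1.560000]
Iteration 2:
  c_2 = (-3.150000 + (-1.560000))/2 = -2.355000
  f(c_2) = f(-2.355000) = 9.069111
  f(a) × f(c) < 0, new interval: [-3.150000, -2.355000]
Iteration 3:
  c_3 = (-3.150000 + (-2.355000))/2 = -2.752500
  f(c_3) = f(-2.752500) = 3.661355
  f(a) × f(c) < 0, new interval: [-3.150000, -2.752500]
Iteration 4:
  c_4 = (-3.150000 + (-2.752500))/2 = -2.951250
  f(c_4) = f(-2.951250) = 0.002477
  f(a) × f(c) < 0, new interval: [-3.150000, -2.951250]
Iteration 5:
  c_5 = (-3.150000 + (-2.951250))/2 = -3.050625
  f(c_5) = f(-3.050625) = -2.086321
  f(a) × f(c) ≥ 0, new interval: [-3.050625, -2.951250]
Iteration 6:
  c_6 = (-3.050625 + (-2.951250))/2 = -3.000938
  f(c_6) = f(-3.000938) = -1.019695
  f(a) × f(c) ≥ 0, new interval: [-3.000938, -2.951250]
Iteration 7:
  c_7 = (-3.000938 + (-2.951250))/2 = -2.976094
  f(c_7) = f(-2.976094) = -0.503099
  f(a) × f(c) ≥ 0, new interval: [-2.976094, -2.951250]

After 7 iteration(s), the approximation is c_7 = -2.976094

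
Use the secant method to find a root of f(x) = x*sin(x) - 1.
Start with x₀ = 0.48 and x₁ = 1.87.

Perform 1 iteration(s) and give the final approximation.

f(x) = x*sin(x) - 1
x₀ = 0.48, x₁ = 1.87

Secant formula: x_{n+1} = x_n - f(x_n)(x_n - x_{n-1})/(f(x_n) - f(x_{n-1}))

Iteration 1:
  f(0.480000) = -0.778346
  f(1.870000) = 0.786919
  x_2 = 1.870000 - 0.786919×(1.870000 - 0.480000)/(0.786919 - (-0.778346))
       = 1.171194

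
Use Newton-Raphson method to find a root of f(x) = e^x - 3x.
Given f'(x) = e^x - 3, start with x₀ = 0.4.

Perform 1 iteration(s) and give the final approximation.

f(x) = e^x - 3x
f'(x) = e^x - 3
x₀ = 0.4

Newton-Raphson formula: x_{n+1} = x_n - f(x_n)/f'(x_n)

Iteration 1:
  f(0.400000) = 0.291825
  f'(0.400000) = -1.508175
  x_1 = 0.400000 - 0.291825/(-1.508175) = 0.593495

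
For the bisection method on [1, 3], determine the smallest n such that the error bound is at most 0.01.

We need (b-a)/2^n ≤ 0.01
(3 - 1)/2^n ≤ 0.01
2/2^n ≤ 0.01
2^n ≥ 200
n ≥ log₂(200) = 7.64
n ≥ 8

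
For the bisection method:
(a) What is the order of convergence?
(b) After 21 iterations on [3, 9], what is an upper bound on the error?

(a) Bisection has linear (order 1) convergence; the error is halved each step.

(b) Error bound = (b-a)/2^n = (9 - 3)/2^{21}
    = 6/2^{21}

(a) 1 (linear); (b) error ≤ 2.86e-06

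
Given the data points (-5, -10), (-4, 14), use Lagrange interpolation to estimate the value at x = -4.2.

Lagrange interpolation formula:
P(x) = Σ yᵢ × Lᵢ(x)
where Lᵢ(x) = Π_{j≠i} (x - xⱼ)/(xᵢ - xⱼ)

L_0(-4.2) = (-4.2 - (-4))/(-5 - (-4)) = 0.200000
L_1(-4.2) = (-4.2 - (-5))/(-4 - (-5)) = 0.800000

P(-4.2) = (-10)×L_0(-4.2) + 14×L_1(-4.2)
P(-4.2) = 9.200000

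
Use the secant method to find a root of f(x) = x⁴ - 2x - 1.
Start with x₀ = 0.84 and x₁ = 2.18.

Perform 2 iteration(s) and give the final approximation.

f(x) = x⁴ - 2x - 1
x₀ = 0.84, x₁ = 2.18

Secant formula: x_{n+1} = x_n - f(x_n)(x_n - x_{n-1})/(f(x_n) - f(x_{n-1}))

Iteration 1:
  f(0.840000) = -2.182129
  f(2.180000) = 17.225306
  x_2 = 2.180000 - 17.225306×(2.180000 - 0.840000)/(17.225306 - (-2.182129))
       = 0.990667
Iteration 2:
  f(2.180000) = 17.225306
  f(0.990667) = -2.018147
  x_3 = 0.990667 - (-2.018147)×(0.990667 - 2.180000)/(-2.018147 - 17.225306)
       = 1.115397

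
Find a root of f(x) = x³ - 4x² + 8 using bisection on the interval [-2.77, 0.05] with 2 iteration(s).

f(x) = x³ - 4x² + 8
Initial interval: [-2.77, 0.05]

Iteration 1:
  c_1 = (-2.770000 + 0.050000)/2 = -1.360000
  f(c_1) = f(-1.360000) = -1.913856
  f(a) × f(c) ≥ 0, new interval: [-1.360000, 0.050000]
Iteration 2:
  c_2 = (-1.360000 + 0.050000)/2 = -0.655000
  f(c_2) = f(-0.655000) = 6.002889
  f(a) × f(c) < 0, new interval: [-1.360000, -0.655000]

After 2 iteration(s), the approximation is c_2 = -0.655000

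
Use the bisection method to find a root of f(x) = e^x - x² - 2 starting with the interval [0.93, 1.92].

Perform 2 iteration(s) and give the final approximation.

f(x) = e^x - x² - 2
Initial interval: [0.93, 1.92]

Iteration 1:
  c_1 = (0.930000 + 1.920000)/2 = 1.425000
  f(c_1) = f(1.425000) = 0.127233
  f(a) × f(c) < 0, new interval: [0.930000, 1.425000]
Iteration 2:
  c_2 = (0.930000 + 1.425000)/2 = 1.177500
  f(c_2) = f(1.177500) = -0.140258
  f(a) × f(c) ≥ 0, new interval: [1.177500, 1.425000]

After 2 iteration(s), the approximation is c_2 = 1.177500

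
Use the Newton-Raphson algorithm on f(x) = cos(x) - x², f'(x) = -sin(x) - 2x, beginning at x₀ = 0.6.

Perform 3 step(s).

f(x) = cos(x) - x²
f'(x) = -sin(x) - 2x
x₀ = 0.6

Newton-Raphson formula: x_{n+1} = x_n - f(x_n)/f'(x_n)

Iteration 1:
  f(0.600000) = 0.465336
  f'(0.600000) = -1.764642
  x_1 = 0.600000 - 0.465336/(-1.764642) = 0.863700
Iteration 2:
  f(0.863700) = -0.096348
  f'(0.863700) = -2.487650
  x_2 = 0.863700 - (-0.096348)/(-2.487650) = 0.824969
Iteration 3:
  f(0.824969) = -0.001995
  f'(0.824969) = -2.384465
  x_3 = 0.824969 - (-0.001995)/(-2.384465) = 0.824133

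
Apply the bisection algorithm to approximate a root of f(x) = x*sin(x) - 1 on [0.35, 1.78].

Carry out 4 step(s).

f(x) = x*sin(x) - 1
Initial interval: [0.35, 1.78]

Iteration 1:
  c_1 = (0.350000 + 1.780000)/2 = 1.065000
  f(c_1) = f(1.065000) = -0.068350
  f(a) × f(c) ≥ 0, new interval: [1.065000, 1.780000]
Iteration 2:
  c_2 = (1.065000 + 1.780000)/2 = 1.422500
  f(c_2) = f(1.422500) = 0.406887
  f(a) × f(c) < 0, new interval: [1.065000, 1.422500]
Iteration 3:
  c_3 = (1.065000 + 1.422500)/2 = 1.243750
  f(c_3) = f(1.243750) = 0.177825
  f(a) × f(c) < 0, new interval: [1.065000, 1.243750]
Iteration 4:
  c_4 = (1.065000 + 1.243750)/2 = 1.154375
  f(c_4) = f(1.154375) = 0.055725
  f(a) × f(c) < 0, new interval: [1.065000, 1.154375]

After 4 iteration(s), the approximation is c_4 = 1.154375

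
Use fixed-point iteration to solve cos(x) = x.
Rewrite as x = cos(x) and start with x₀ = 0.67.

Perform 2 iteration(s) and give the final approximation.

Equation: cos(x) = x
Fixed-point form: x = cos(x)
x₀ = 0.67

x_1 = g(0.670000) = 0.783822
x_2 = g(0.783822) = 0.708221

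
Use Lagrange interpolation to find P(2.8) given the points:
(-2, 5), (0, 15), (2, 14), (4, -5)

Lagrange interpolation formula:
P(x) = Σ yᵢ × Lᵢ(x)
where Lᵢ(x) = Π_{j≠i} (x - xⱼ)/(xᵢ - xⱼ)

L_0(2.8) = (2.8 - 0)/(-2 - 0) × (2.8 - 2)/(-2 - 2) × (2.8 - 4)/(-2 - 4) = 0.056000
L_1(2.8) = (2.8 - (-2))/(0 - (-2)) × (2.8 - 2)/(0 - 2) × (2.8 - 4)/(0 - 4) = -0.288000
L_2(2.8) = (2.8 - (-2))/(2 - (-2)) × (2.8 - 0)/(2 - 0) × (2.8 - 4)/(2 - 4) = 1.008000
L_3(2.8) = (2.8 - (-2))/(4 - (-2)) × (2.8 - 0)/(4 - 0) × (2.8 - 2)/(4 - 2) = 0.224000

P(2.8) = 5×L_0(2.8) + 15×L_1(2.8) + 14×L_2(2.8) + (-5)×L_3(2.8)
P(2.8) = 8.952000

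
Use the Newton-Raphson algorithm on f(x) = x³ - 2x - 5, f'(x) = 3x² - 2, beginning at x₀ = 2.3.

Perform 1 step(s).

f(x) = x³ - 2x - 5
f'(x) = 3x² - 2
x₀ = 2.3

Newton-Raphson formula: x_{n+1} = x_n - f(x_n)/f'(x_n)

Iteration 1:
  f(2.300000) = 2.567000
  f'(2.300000) = 13.870000
  x_1 = 2.300000 - 2.567000/13.870000 = 2.114924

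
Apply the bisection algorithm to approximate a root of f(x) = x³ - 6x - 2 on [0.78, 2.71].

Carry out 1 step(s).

f(x) = x³ - 6x - 2
Initial interval: [0.78, 2.71]

Iteration 1:
  c_1 = (0.780000 + 2.710000)/2 = 1.745000
  f(c_1) = f(1.745000) = -7.156431
  f(a) × f(c) ≥ 0, new interval: [1.745000, 2.710000]

After 1 iteration(s), the approximation is c_1 = 1.745000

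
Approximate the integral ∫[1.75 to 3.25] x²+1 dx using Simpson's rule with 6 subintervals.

f(x) = x²+1
a = 1.75, b = 3.25, n = 6
h = (b - a)/n = 0.250000

Simpson's rule: (h/3)[f(x₀) + 4f(x₁) + 2f(x₂) + ... + f(xₙ)]

x_0 = 1.7500, f(x_0) = 4.062500, coefficient = 1
x_1 = 2.0000, f(x_1) = 5.000000, coefficient = 4
x_2 = 2.2500, f(x_2) = 6.062500, coefficient = 2
x_3 = 2.5000, f(x_3) = 7.250000, coefficient = 4
x_4 = 2.7500, f(x_4) = 8.562500, coefficient = 2
x_5 = 3.0000, f(x_5) = 10.000000, coefficient = 4
x_6 = 3.2500, f(x_6) = 11.562500, coefficient = 1

I ≈ (0.250000/3) × 133.875000 = 11.156250
Exact value: 11.156250
Error: 0.000000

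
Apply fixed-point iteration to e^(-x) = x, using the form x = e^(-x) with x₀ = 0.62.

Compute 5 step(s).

Equation: e^(-x) = x
Fixed-point form: x = e^(-x)
x₀ = 0.62

x_1 = g(0.620000) = 0.537944
x_2 = g(0.537944) = 0.583947
x_3 = g(0.583947) = 0.557693
x_4 = g(0.557693) = 0.572529
x_5 = g(0.572529) = 0.564097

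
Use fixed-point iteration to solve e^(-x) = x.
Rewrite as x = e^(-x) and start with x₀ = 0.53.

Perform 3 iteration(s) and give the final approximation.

Equation: e^(-x) = x
Fixed-point form: x = e^(-x)
x₀ = 0.53

x_1 = g(0.530000) = 0.588605
x_2 = g(0.588605) = 0.555101
x_3 = g(0.555101) = 0.574014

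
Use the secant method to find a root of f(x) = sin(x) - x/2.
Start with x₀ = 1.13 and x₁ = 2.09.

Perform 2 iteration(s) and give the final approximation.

f(x) = sin(x) - x/2
x₀ = 1.13, x₁ = 2.09

Secant formula: x_{n+1} = x_n - f(x_n)(x_n - x_{n-1})/(f(x_n) - f(x_{n-1}))

Iteration 1:
  f(1.130000) = 0.339412
  f(2.090000) = -0.176785
  x_2 = 2.090000 - (-0.176785)×(2.090000 - 1.130000)/(-0.176785 - 0.339412)
       = 1.761223
Iteration 2:
  f(2.090000) = -0.176785
  f(1.761223) = 0.101312
  x_3 = 1.761223 - 0.101312×(1.761223 - 2.090000)/(0.101312 - (-0.176785))
       = 1.880998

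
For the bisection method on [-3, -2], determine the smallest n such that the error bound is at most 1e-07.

We need (b-a)/2^n ≤ 1e-07
(-2 - (-3))/2^n ≤ 1e-07
1/2^n ≤ 1e-07
2^n ≥ 10000000
n ≥ log₂(10000000) = 23.25
n ≥ 24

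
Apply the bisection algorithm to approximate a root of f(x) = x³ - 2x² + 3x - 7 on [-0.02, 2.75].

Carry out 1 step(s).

f(x) = x³ - 2x² + 3x - 7
Initial interval: [-0.02, 2.75]

Iteration 1:
  c_1 = (-0.020000 + 2.750000)/2 = 1.365000
  f(c_1) = f(1.365000) = -4.088148
  f(a) × f(c) ≥ 0, new interval: [1.365000, 2.750000]

After 1 iteration(s), the approximation is c_1 = 1.365000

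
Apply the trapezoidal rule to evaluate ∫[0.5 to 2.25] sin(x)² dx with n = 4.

f(x) = sin(x)²
a = 0.5, b = 2.25, n = 4
h = (b - a)/n = 0.437500

Trapezoidal rule: (h/2)[f(x₀) + 2f(x₁) + 2f(x₂) + ... + f(xₙ)]

x_0 = 0.5000, f(x_0) = 0.229849, coefficient = 1
x_1 = 0.9375, f(x_1) = 0.649767, coefficient = 2
x_2 = 1.3750, f(x_2) = 0.962151, coefficient = 2
x_3 = 1.8125, f(x_3) = 0.942708, coefficient = 2
x_4 = 2.2500, f(x_4) = 0.605398, coefficient = 1

I ≈ (0.437500/2) × 5.944499 = 1.300359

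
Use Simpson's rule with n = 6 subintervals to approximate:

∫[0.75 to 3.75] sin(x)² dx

f(x) = sin(x)²
a = 0.75, b = 3.75, n = 6
h = (b - a)/n = 0.500000

Simpson's rule: (h/3)[f(x₀) + 4f(x₁) + 2f(x₂) + ... + f(xₙ)]

x_0 = 0.7500, f(x_0) = 0.464631, coefficient = 1
x_1 = 1.2500, f(x_1) = 0.900572, coefficient = 4
x_2 = 1.7500, f(x_2) = 0.968228, coefficient = 2
x_3 = 2.2500, f(x_3) = 0.605398, coefficient = 4
x_4 = 2.7500, f(x_4) = 0.145665, coefficient = 2
x_5 = 3.2500, f(x_5) = 0.011706, coefficient = 4
x_6 = 3.7500, f(x_6) = 0.326682, coefficient = 1

I ≈ (0.500000/3) × 9.089804 = 1.514967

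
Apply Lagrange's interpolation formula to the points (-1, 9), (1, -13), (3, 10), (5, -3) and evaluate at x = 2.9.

Lagrange interpolation formula:
P(x) = Σ yᵢ × Lᵢ(x)
where Lᵢ(x) = Π_{j≠i} (x - xⱼ)/(xᵢ - xⱼ)

L_0(2.9) = (2.9 - 1)/(-1 - 1) × (2.9 - 3)/(-1 - 3) × (2.9 - 5)/(-1 - 5) = -0.008313
L_1(2.9) = (2.9 - (-1))/(1 - (-1)) × (2.9 - 3)/(1 - 3) × (2.9 - 5)/(1 - 5) = 0.051188
L_2(2.9) = (2.9 - (-1))/(3 - (-1)) × (2.9 - 1)/(3 - 1) × (2.9 - 5)/(3 - 5) = 0.972562
L_3(2.9) = (2.9 - (-1))/(5 - (-1)) × (2.9 - 1)/(5 - 1) × (2.9 - 3)/(5 - 3) = -0.015438

P(2.9) = 9×L_0(2.9) + (-13)×L_1(2.9) + 10×L_2(2.9) + (-3)×L_3(2.9)
P(2.9) = 9.031688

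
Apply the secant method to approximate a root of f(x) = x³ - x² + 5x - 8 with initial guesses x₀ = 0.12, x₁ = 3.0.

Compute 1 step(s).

f(x) = x³ - x² + 5x - 8
x₀ = 0.12, x₁ = 3.0

Secant formula: x_{n+1} = x_n - f(x_n)(x_n - x_{n-1})/(f(x_n) - f(x_{n-1}))

Iteration 1:
  f(0.120000) = -7.412672
  f(3.000000) = 25.000000
  x_2 = 3.000000 - 25.000000×(3.000000 - 0.120000)/(25.000000 - (-7.412672))
       = 0.778647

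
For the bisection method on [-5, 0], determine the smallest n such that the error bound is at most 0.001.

We need (b-a)/2^n ≤ 0.001
(0 - (-5))/2^n ≤ 0.001
5/2^n ≤ 0.001
2^n ≥ 5000
n ≥ log₂(5000) = 12.29
n ≥ 13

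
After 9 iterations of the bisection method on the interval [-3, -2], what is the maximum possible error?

Bisection error bound: |error| ≤ (b-a)/2^n
|error| ≤ (-2 - (-3))/2^9 = 1/2^9
|error| ≤ 0.0019531250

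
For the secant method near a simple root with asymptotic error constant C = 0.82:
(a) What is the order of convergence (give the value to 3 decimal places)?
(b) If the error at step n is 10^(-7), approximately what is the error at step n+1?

(a) Secant method has superlinear convergence with order φ = (1+√5)/2 ≈ 1.618.
    This means |e_{n+1}| ≈ C|e_n|^1.618.

(b) With |e_n| = 10^(-7) and C = 0.82:
    |e_{n+1}| ≈ 0.82 × (10^(-7))^1.618 = 0.82 × 10^(-11.33)

(a) ≈ 1.618 (golden ratio); (b) |e_{n+1}| ≈ 3.869e-12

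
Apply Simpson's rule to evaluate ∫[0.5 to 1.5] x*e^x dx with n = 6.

f(x) = x*e^x
a = 0.5, b = 1.5, n = 6
h = (b - a)/n = 0.166667

Simpson's rule: (h/3)[f(x₀) + 4f(x₁) + 2f(x₂) + ... + f(xₙ)]

x_0 = 0.5000, f(x_0) = 0.824361, coefficient = 1
x_1 = 0.6667, f(x_1) = 1.298489, coefficient = 4
x_2 = 0.8333, f(x_2) = 1.917480, coefficient = 2
x_3 = 1.0000, f(x_3) = 2.718282, coefficient = 4
x_4 = 1.1667, f(x_4) = 3.746482, coefficient = 2
x_5 = 1.3333, f(x_5) = 5.058224, coefficient = 4
x_6 = 1.5000, f(x_6) = 6.722534, coefficient = 1

I ≈ (0.166667/3) × 55.174799 = 3.065267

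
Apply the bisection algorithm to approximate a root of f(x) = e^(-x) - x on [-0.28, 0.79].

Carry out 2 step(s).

f(x) = e^(-x) - x
Initial interval: [-0.28, 0.79]

Iteration 1:
  c_1 = (-0.280000 + 0.790000)/2 = 0.255000
  f(c_1) = f(0.255000) = 0.519916
  f(a) × f(c) ≥ 0, new interval: [0.255000, 0.790000]
Iteration 2:
  c_2 = (0.255000 + 0.790000)/2 = 0.522500
  f(c_2) = f(0.522500) = 0.070536
  f(a) × f(c) ≥ 0, new interval: [0.522500, 0.790000]

After 2 iteration(s), the approximation is c_2 = 0.522500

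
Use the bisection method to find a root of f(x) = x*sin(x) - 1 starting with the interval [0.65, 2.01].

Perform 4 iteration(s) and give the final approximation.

f(x) = x*sin(x) - 1
Initial interval: [0.65, 2.01]

Iteration 1:
  c_1 = (0.650000 + 2.010000)/2 = 1.330000
  f(c_1) = f(1.330000) = 0.291627
  f(a) × f(c) < 0, new interval: [0.650000, 1.330000]
Iteration 2:
  c_2 = (0.650000 + 1.330000)/2 = 0.990000
  f(c_2) = f(0.990000) = -0.172334
  f(a) × f(c) ≥ 0, new interval: [0.990000, 1.330000]
Iteration 3:
  c_3 = (0.990000 + 1.330000)/2 = 1.160000
  f(c_3) = f(1.160000) = 0.063492
  f(a) × f(c) < 0, new interval: [0.990000, 1.160000]
Iteration 4:
  c_4 = (0.990000 + 1.160000)/2 = 1.075000
  f(c_4) = f(1.075000) = -0.054441
  f(a) × f(c) ≥ 0, new interval: [1.075000, 1.160000]

After 4 iteration(s), the approximation is c_4 = 1.075000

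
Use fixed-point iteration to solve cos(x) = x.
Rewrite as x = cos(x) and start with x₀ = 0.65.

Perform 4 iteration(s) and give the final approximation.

Equation: cos(x) = x
Fixed-point form: x = cos(x)
x₀ = 0.65

x_1 = g(0.650000) = 0.796084
x_2 = g(0.796084) = 0.699511
x_3 = g(0.699511) = 0.765157
x_4 = g(0.765157) = 0.721273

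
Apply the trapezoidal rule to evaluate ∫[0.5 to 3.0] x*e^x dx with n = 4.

f(x) = x*e^x
a = 0.5, b = 3.0, n = 4
h = (b - a)/n = 0.625000

Trapezoidal rule: (h/2)[f(x₀) + 2f(x₁) + 2f(x₂) + ... + f(xₙ)]

x_0 = 0.5000, f(x_0) = 0.824361, coefficient = 1
x_1 = 1.1250, f(x_1) = 3.465244, coefficient = 2
x_2 = 1.7500, f(x_2) = 10.070555, coefficient = 2
x_3 = 2.3750, f(x_3) = 25.533656, coefficient = 2
x_4 = 3.0000, f(x_4) = 60.256611, coefficient = 1

I ≈ (0.625000/2) × 139.219881 = 43.506213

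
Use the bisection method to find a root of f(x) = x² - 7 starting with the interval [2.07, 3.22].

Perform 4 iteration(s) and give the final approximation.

f(x) = x² - 7
Initial interval: [2.07, 3.22]

Iteration 1:
  c_1 = (2.070000 + 3.220000)/2 = 2.645000
  f(c_1) = f(2.645000) = -0.003975
  f(a) × f(c) ≥ 0, new interval: [2.645000, 3.220000]
Iteration 2:
  c_2 = (2.645000 + 3.220000)/2 = 2.932500
  f(c_2) = f(2.932500) = 1.599556
  f(a) × f(c) < 0, new interval: [2.645000, 2.932500]
Iteration 3:
  c_3 = (2.645000 + 2.932500)/2 = 2.788750
  f(c_3) = f(2.788750) = 0.777127
  f(a) × f(c) < 0, new interval: [2.645000, 2.788750]
Iteration 4:
  c_4 = (2.645000 + 2.788750)/2 = 2.716875
  f(c_4) = f(2.716875) = 0.381410
  f(a) × f(c) < 0, new interval: [2.645000, 2.716875]

After 4 iteration(s), the approximation is c_4 = 2.716875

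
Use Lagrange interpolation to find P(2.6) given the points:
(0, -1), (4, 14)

Lagrange interpolation formula:
P(x) = Σ yᵢ × Lᵢ(x)
where Lᵢ(x) = Π_{j≠i} (x - xⱼ)/(xᵢ - xⱼ)

L_0(2.6) = (2.6 - 4)/(0 - 4) = 0.350000
L_1(2.6) = (2.6 - 0)/(4 - 0) = 0.650000

P(2.6) = (-1)×L_0(2.6) + 14×L_1(2.6)
P(2.6) = 8.750000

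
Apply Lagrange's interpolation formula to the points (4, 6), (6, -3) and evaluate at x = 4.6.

Lagrange interpolation formula:
P(x) = Σ yᵢ × Lᵢ(x)
where Lᵢ(x) = Π_{j≠i} (x - xⱼ)/(xᵢ - xⱼ)

L_0(4.6) = (4.6 - 6)/(4 - 6) = 0.700000
L_1(4.6) = (4.6 - 4)/(6 - 4) = 0.300000

P(4.6) = 6×L_0(4.6) + (-3)×L_1(4.6)
P(4.6) = 3.300000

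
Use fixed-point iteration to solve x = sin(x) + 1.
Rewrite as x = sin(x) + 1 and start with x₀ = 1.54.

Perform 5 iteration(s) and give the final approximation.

Equation: x = sin(x) + 1
Fixed-point form: x = sin(x) + 1
x₀ = 1.54

x_1 = g(1.540000) = 1.999526
x_2 = g(1.999526) = 1.909495
x_3 = g(1.909495) = 1.943188
x_4 = g(1.943188) = 1.931460
x_5 = g(1.931460) = 1.935663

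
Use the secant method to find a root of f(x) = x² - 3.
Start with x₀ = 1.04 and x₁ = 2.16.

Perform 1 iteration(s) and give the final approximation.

f(x) = x² - 3
x₀ = 1.04, x₁ = 2.16

Secant formula: x_{n+1} = x_n - f(x_n)(x_n - x_{n-1})/(f(x_n) - f(x_{n-1}))

Iteration 1:
  f(1.040000) = -1.918400
  f(2.160000) = 1.665600
  x_2 = 2.160000 - 1.665600×(2.160000 - 1.040000)/(1.665600 - (-1.918400))
       = 1.639500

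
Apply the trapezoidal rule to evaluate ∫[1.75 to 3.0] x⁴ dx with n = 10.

f(x) = x⁴
a = 1.75, b = 3.0, n = 10
h = (b - a)/n = 0.125000

Trapezoidal rule: (h/2)[f(x₀) + 2f(x₁) + 2f(x₂) + ... + f(xₙ)]

x_0 = 1.7500, f(x_0) = 9.378906, coefficient = 1
x_1 = 1.8750, f(x_1) = 12.359619, coefficient = 2
x_2 = 2.0000, f(x_2) = 16.000000, coefficient = 2
x_3 = 2.1250, f(x_3) = 20.390869, coefficient = 2
x_4 = 2.2500, f(x_4) = 25.628906, coefficient = 2
x_5 = 2.3750, f(x_5) = 31.816650, coefficient = 2
x_6 = 2.5000, f(x_6) = 39.062500, coefficient = 2
x_7 = 2.6250, f(x_7) = 47.480713, coefficient = 2
x_8 = 2.7500, f(x_8) = 57.191406, coefficient = 2
x_9 = 2.8750, f(x_9) = 68.320557, coefficient = 2
x_10 = 3.0000, f(x_10) = 81.000000, coefficient = 1

I ≈ (0.125000/2) × 726.881348 = 45.430084
Exact value: 45.317383
Error: 0.112701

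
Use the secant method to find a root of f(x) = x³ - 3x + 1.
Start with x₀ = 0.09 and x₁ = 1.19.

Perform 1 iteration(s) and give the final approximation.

f(x) = x³ - 3x + 1
x₀ = 0.09, x₁ = 1.19

Secant formula: x_{n+1} = x_n - f(x_n)(x_n - x_{n-1})/(f(x_n) - f(x_{n-1}))

Iteration 1:
  f(0.090000) = 0.730729
  f(1.190000) = -0.884841
  x_2 = 1.190000 - (-0.884841)×(1.190000 - 0.090000)/(-0.884841 - 0.730729)
       = 0.587535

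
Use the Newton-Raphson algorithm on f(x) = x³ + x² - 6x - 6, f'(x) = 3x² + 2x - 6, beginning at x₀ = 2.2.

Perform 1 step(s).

f(x) = x³ + x² - 6x - 6
f'(x) = 3x² + 2x - 6
x₀ = 2.2

Newton-Raphson formula: x_{n+1} = x_n - f(x_n)/f'(x_n)

Iteration 1:
  f(2.200000) = -3.712000
  f'(2.200000) = 12.920000
  x_1 = 2.200000 - (-3.712000)/12.920000 = 2.487307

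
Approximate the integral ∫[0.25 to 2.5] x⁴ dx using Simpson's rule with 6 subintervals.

f(x) = x⁴
a = 0.25, b = 2.5, n = 6
h = (b - a)/n = 0.375000

Simpson's rule: (h/3)[f(x₀) + 4f(x₁) + 2f(x₂) + ... + f(xₙ)]

x_0 = 0.2500, f(x_0) = 0.003906, coefficient = 1
x_1 = 0.6250, f(x_1) = 0.152588, coefficient = 4
x_2 = 1.0000, f(x_2) = 1.000000, coefficient = 2
x_3 = 1.3750, f(x_3) = 3.574463, coefficient = 4
x_4 = 1.7500, f(x_4) = 9.378906, coefficient = 2
x_5 = 2.1250, f(x_5) = 20.390869, coefficient = 4
x_6 = 2.5000, f(x_6) = 39.062500, coefficient = 1

I ≈ (0.375000/3) × 156.295898 = 19.536987
Exact value: 19.531055
Error: 0.005933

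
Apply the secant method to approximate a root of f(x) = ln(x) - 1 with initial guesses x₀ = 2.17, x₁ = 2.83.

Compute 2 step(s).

f(x) = ln(x) - 1
x₀ = 2.17, x₁ = 2.83

Secant formula: x_{n+1} = x_n - f(x_n)(x_n - x_{n-1})/(f(x_n) - f(x_{n-1}))

Iteration 1:
  f(2.170000) = -0.225273
  f(2.830000) = 0.040277
  x_2 = 2.830000 - 0.040277×(2.830000 - 2.170000)/(0.040277 - (-0.225273))
       = 2.729896
Iteration 2:
  f(2.830000) = 0.040277
  f(2.729896) = 0.004263
  x_3 = 2.729896 - 0.004263×(2.729896 - 2.830000)/(0.004263 - 0.040277)
       = 2.718045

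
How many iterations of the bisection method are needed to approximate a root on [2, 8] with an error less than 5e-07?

We need (b-a)/2^n ≤ 5e-07
(8 - 2)/2^n ≤ 5e-07
6/2^n ≤ 5e-07
2^n ≥ 12000000
n ≥ log₂(12000000) = 23.52
n ≥ 24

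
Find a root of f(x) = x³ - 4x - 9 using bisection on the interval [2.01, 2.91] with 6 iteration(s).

f(x) = x³ - 4x - 9
Initial interval: [2.01, 2.91]

Iteration 1:
  c_1 = (2.010000 + 2.910000)/2 = 2.460000
  f(c_1) = f(2.460000) = -3.953064
  f(a) × f(c) ≥ 0, new interval: [2.460000, 2.910000]
Iteration 2:
  c_2 = (2.460000 + 2.910000)/2 = 2.685000
  f(c_2) = f(2.685000) = -0.383231
  f(a) × f(c) ≥ 0, new interval: [2.685000, 2.910000]
Iteration 3:
  c_3 = (2.685000 + 2.910000)/2 = 2.797500
  f(c_3) = f(2.797500) = 1.703252
  f(a) × f(c) < 0, new interval: [2.685000, 2.797500]
Iteration 4:
  c_4 = (2.685000 + 2.797500)/2 = 2.741250
  f(c_4) = f(2.741250) = 0.633990
  f(a) × f(c) < 0, new interval: [2.685000, 2.741250]
Iteration 5:
  c_5 = (2.685000 + 2.741250)/2 = 2.713125
  f(c_5) = f(2.713125) = 0.118941
  f(a) × f(c) < 0, new interval: [2.685000, 2.713125]
Iteration 6:
  c_6 = (2.685000 + 2.713125)/2 = 2.699063
  f(c_6) = f(2.699063) = -0.133746
  f(a) × f(c) ≥ 0, new interval: [2.699063, 2.713125]

After 6 iteration(s), the approximation is c_6 = 2.699063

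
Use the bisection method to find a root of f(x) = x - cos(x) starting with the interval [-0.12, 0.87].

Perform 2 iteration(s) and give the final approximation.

f(x) = x - cos(x)
Initial interval: [-0.12, 0.87]

Iteration 1:
  c_1 = (-0.120000 + 0.870000)/2 = 0.375000
  f(c_1) = f(0.375000) = -0.555508
  f(a) × f(c) ≥ 0, new interval: [0.375000, 0.870000]
Iteration 2:
  c_2 = (0.375000 + 0.870000)/2 = 0.622500
  f(c_2) = f(0.622500) = -0.189923
  f(a) × f(c) ≥ 0, new interval: [0.622500, 0.870000]

After 2 iteration(s), the approximation is c_2 = 0.622500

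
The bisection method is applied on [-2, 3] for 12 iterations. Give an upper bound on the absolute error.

Bisection error bound: |error| ≤ (b-a)/2^n
|error| ≤ (3 - (-2))/2^12 = 5/2^12
|error| ≤ 0.0012207031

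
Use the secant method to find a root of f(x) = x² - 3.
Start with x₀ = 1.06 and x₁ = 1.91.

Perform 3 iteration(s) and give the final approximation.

f(x) = x² - 3
x₀ = 1.06, x₁ = 1.91

Secant formula: x_{n+1} = x_n - f(x_n)(x_n - x_{n-1})/(f(x_n) - f(x_{n-1}))

Iteration 1:
  f(1.060000) = -1.876400
  f(1.910000) = 0.648100
  x_2 = 1.910000 - 0.648100×(1.910000 - 1.060000)/(0.648100 - (-1.876400))
       = 1.691785
Iteration 2:
  f(1.910000) = 0.648100
  f(1.691785) = -0.137865
  x_3 = 1.691785 - (-0.137865)×(1.691785 - 1.910000)/(-0.137865 - 0.648100)
       = 1.730061
Iteration 3:
  f(1.691785) = -0.137865
  f(1.730061) = -0.006887
  x_4 = 1.730061 - (-0.006887)×(1.730061 - 1.691785)/(-0.006887 - (-0.137865))
       = 1.732074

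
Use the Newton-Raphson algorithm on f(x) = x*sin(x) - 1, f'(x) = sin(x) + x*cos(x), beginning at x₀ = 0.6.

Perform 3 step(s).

f(x) = x*sin(x) - 1
f'(x) = sin(x) + x*cos(x)
x₀ = 0.6

Newton-Raphson formula: x_{n+1} = x_n - f(x_n)/f'(x_n)

Iteration 1:
  f(0.600000) = -0.661215
  f'(0.600000) = 1.059844
  x_1 = 0.600000 - (-0.661215)/1.059844 = 1.223879
Iteration 2:
  f(1.223879) = 0.150967
  f'(1.223879) = 1.356545
  x_2 = 1.223879 - 0.150967/1.356545 = 1.112591
Iteration 3:
  f(1.112591) = -0.002175
  f'(1.112591) = 1.388990
  x_3 = 1.112591 - (-0.002175)/1.388990 = 1.114157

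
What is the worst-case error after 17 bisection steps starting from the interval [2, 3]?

Bisection error bound: |error| ≤ (b-a)/2^n
|error| ≤ (3 - 2)/2^17 = 1/2^17
|error| ≤ 0.0000076294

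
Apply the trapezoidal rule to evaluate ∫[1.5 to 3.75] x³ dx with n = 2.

f(x) = x³
a = 1.5, b = 3.75, n = 2
h = (b - a)/n = 1.125000

Trapezoidal rule: (h/2)[f(x₀) + 2f(x₁) + 2f(x₂) + ... + f(xₙ)]

x_0 = 1.5000, f(x_0) = 3.375000, coefficient = 1
x_1 = 2.6250, f(x_1) = 18.087891, coefficient = 2
x_2 = 3.7500, f(x_2) = 52.734375, coefficient = 1

I ≈ (1.125000/2) × 92.285156 = 51.910400
Exact value: 48.172852
Error: 3.737549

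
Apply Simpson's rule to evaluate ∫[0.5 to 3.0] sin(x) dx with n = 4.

f(x) = sin(x)
a = 0.5, b = 3.0, n = 4
h = (b - a)/n = 0.625000

Simpson's rule: (h/3)[f(x₀) + 4f(x₁) + 2f(x₂) + ... + f(xₙ)]

x_0 = 0.5000, f(x_0) = 0.479426, coefficient = 1
x_1 = 1.1250, f(x_1) = 0.902268, coefficient = 4
x_2 = 1.7500, f(x_2) = 0.983986, coefficient = 2
x_3 = 2.3750, f(x_3) = 0.693685, coefficient = 4
x_4 = 3.0000, f(x_4) = 0.141120, coefficient = 1

I ≈ (0.625000/3) × 8.972328 = 1.869235
Exact value: 1.867575
Error: 0.001660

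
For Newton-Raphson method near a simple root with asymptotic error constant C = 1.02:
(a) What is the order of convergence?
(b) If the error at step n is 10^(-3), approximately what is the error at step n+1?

(a) Newton-Raphson has quadratic (order 2) convergence near simple roots.
    This means |e_{n+1}| ≈ C|e_n|².

(b) With |e_n| = 10^(-3) and C = 1.02:
    |e_{n+1}| ≈ 1.02 × (10^(-3))² = 1.02 × 10^(-6)

(a) 2 (quadratic); (b) |e_{n+1}| ≈ 1.020e-06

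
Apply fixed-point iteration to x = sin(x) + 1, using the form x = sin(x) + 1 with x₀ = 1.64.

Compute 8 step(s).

Equation: x = sin(x) + 1
Fixed-point form: x = sin(x) + 1
x₀ = 1.64

x_1 = g(1.640000) = 1.997606
x_2 = g(1.997606) = 1.910291
x_3 = g(1.910291) = 1.942923
x_4 = g(1.942923) = 1.931556
x_5 = g(1.931556) = 1.935629
x_6 = g(1.935629) = 1.934184
x_7 = g(1.934184) = 1.934698
x_8 = g(1.934698) = 1.934515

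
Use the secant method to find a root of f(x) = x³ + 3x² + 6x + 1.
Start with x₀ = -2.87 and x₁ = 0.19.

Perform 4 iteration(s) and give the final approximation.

f(x) = x³ + 3x² + 6x + 1
x₀ = -2.87, x₁ = 0.19

Secant formula: x_{n+1} = x_n - f(x_n)(x_n - x_{n-1})/(f(x_n) - f(x_{n-1}))

Iteration 1:
  f(-2.870000) = -15.149203
  f(0.190000) = 2.255159
  x_2 = 0.190000 - 2.255159×(0.190000 - (-2.870000))/(2.255159 - (-15.149203))
       = -0.206498
Iteration 2:
  f(0.190000) = 2.255159
  f(-0.206498) = -0.119867
  x_3 = -0.206498 - (-0.119867)×(-0.206498 - 0.190000)/(-0.119867 - 2.255159)
       = -0.186486
Iteration 3:
  f(-0.206498) = -0.119867
  f(-0.186486) = -0.021072
  x_4 = -0.186486 - (-0.021072)×(-0.186486 - (-0.206498))/(-0.021072 - (-0.119867))
       = -0.182218
Iteration 4:
  f(-0.186486) = -0.021072
  f(-0.182218) = 0.000251
  x_5 = -0.182218 - 0.000251×(-0.182218 - (-0.186486))/(0.000251 - (-0.021072))
       = -0.182268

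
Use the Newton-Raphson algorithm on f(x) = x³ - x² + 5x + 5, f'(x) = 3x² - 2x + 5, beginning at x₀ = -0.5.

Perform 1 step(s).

f(x) = x³ - x² + 5x + 5
f'(x) = 3x² - 2x + 5
x₀ = -0.5

Newton-Raphson formula: x_{n+1} = x_n - f(x_n)/f'(x_n)

Iteration 1:
  f(-0.500000) = 2.125000
  f'(-0.500000) = 6.750000
  x_1 = -0.500000 - 2.125000/6.750000 = -0.814815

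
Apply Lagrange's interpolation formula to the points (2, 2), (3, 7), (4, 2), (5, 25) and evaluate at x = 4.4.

Lagrange interpolation formula:
P(x) = Σ yᵢ × Lᵢ(x)
where Lᵢ(x) = Π_{j≠i} (x - xⱼ)/(xᵢ - xⱼ)

L_0(4.4) = (4.4 - 3)/(2 - 3) × (4.4 - 4)/(2 - 4) × (4.4 - 5)/(2 - 5) = 0.056000
L_1(4.4) = (4.4 - 2)/(3 - 2) × (4.4 - 4)/(3 - 4) × (4.4 - 5)/(3 - 5) = -0.288000
L_2(4.4) = (4.4 - 2)/(4 - 2) × (4.4 - 3)/(4 - 3) × (4.4 - 5)/(4 - 5) = 1.008000
L_3(4.4) = (4.4 - 2)/(5 - 2) × (4.4 - 3)/(5 - 3) × (4.4 - 4)/(5 - 4) = 0.224000

P(4.4) = 2×L_0(4.4) + 7×L_1(4.4) + 2×L_2(4.4) + 25×L_3(4.4)
P(4.4) = 5.712000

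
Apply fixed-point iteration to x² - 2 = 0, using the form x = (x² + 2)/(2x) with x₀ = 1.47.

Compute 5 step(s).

Equation: x² - 2 = 0
Fixed-point form: x = (x² + 2)/(2x)
x₀ = 1.47

x_1 = g(1.470000) = 1.415272
x_2 = g(1.415272) = 1.414214
x_3 = g(1.414214) = 1.414214
x_4 = g(1.414214) = 1.414214
x_5 = g(1.414214) = 1.414214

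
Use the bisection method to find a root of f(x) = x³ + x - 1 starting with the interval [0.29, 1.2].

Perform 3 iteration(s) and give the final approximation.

f(x) = x³ + x - 1
Initial interval: [0.29, 1.2]

Iteration 1:
  c_1 = (0.290000 + 1.200000)/2 = 0.745000
  f(c_1) = f(0.745000) = 0.158494
  f(a) × f(c) < 0, new interval: [0.290000, 0.745000]
Iteration 2:
  c_2 = (0.290000 + 0.745000)/2 = 0.517500
  f(c_2) = f(0.517500) = -0.343910
  f(a) × f(c) ≥ 0, new interval: [0.517500, 0.745000]
Iteration 3:
  c_3 = (0.517500 + 0.745000)/2 = 0.631250
  f(c_3) = f(0.631250) = -0.117212
  f(a) × f(c) ≥ 0, new interval: [0.631250, 0.745000]

After 3 iteration(s), the approximation is c_3 = 0.631250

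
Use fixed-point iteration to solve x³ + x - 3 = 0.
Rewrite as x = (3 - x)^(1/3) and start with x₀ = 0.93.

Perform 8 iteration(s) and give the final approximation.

Equation: x³ + x - 3 = 0
Fixed-point form: x = (3 - x)^(1/3)
x₀ = 0.93

x_1 = g(0.930000) = 1.274452
x_2 = g(1.274452) = 1.199432
x_3 = g(1.199432) = 1.216568
x_4 = g(1.216568) = 1.212697
x_5 = g(1.212697) = 1.213574
x_6 = g(1.213574) = 1.213375
x_7 = g(1.213375) = 1.213420
x_8 = g(1.213420) = 1.213410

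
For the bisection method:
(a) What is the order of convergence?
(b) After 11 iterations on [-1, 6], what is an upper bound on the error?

(a) Bisection has linear (order 1) convergence; the error is halved each step.

(b) Error bound = (b-a)/2^n = (6 - (-1))/2^{11}
    = 7/2^{11}

(a) 1 (linear); (b) error ≤ 3.42e-03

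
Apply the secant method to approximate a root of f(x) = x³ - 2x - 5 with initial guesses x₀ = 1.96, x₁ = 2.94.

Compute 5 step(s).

f(x) = x³ - 2x - 5
x₀ = 1.96, x₁ = 2.94

Secant formula: x_{n+1} = x_n - f(x_n)(x_n - x_{n-1})/(f(x_n) - f(x_{n-1}))

Iteration 1:
  f(1.960000) = -1.390464
  f(2.940000) = 14.532184
  x_2 = 2.940000 - 14.532184×(2.940000 - 1.960000)/(14.532184 - (-1.390464))
       = 2.045580
Iteration 2:
  f(2.940000) = 14.532184
  f(2.045580) = -0.531644
  x_3 = 2.045580 - (-0.531644)×(2.045580 - 2.940000)/(-0.531644 - 14.532184)
       = 2.077146
Iteration 3:
  f(2.045580) = -0.531644
  f(2.077146) = -0.192370
  x_4 = 2.077146 - (-0.192370)×(2.077146 - 2.045580)/(-0.192370 - (-0.531644))
       = 2.095045
Iteration 4:
  f(2.077146) = -0.192370
  f(2.095045) = 0.005505
  x_5 = 2.095045 - 0.005505×(2.095045 - 2.077146)/(0.005505 - (-0.192370))
       = 2.094547
Iteration 5:
  f(2.095045) = 0.005505
  f(2.094547) = -0.000054
  x_6 = 2.094547 - (-0.000054)×(2.094547 - 2.095045)/(-0.000054 - 0.005505)
       = 2.094551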